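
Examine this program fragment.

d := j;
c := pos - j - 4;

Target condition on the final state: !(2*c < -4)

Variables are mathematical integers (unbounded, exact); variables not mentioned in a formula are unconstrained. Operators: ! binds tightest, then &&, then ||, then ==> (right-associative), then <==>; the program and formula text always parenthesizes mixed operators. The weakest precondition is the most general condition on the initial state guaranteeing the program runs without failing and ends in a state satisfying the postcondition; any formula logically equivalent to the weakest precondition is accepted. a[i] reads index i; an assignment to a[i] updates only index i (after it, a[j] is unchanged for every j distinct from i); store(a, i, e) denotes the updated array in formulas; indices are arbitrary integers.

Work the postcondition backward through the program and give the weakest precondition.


Working backward. After the program, !(2*c < -4) must hold.
Before c := pos - j - 4: !(2*pos < 2*j + 4)
Before d := j: !(2*pos < 2*j + 4)
Answer: WP = !(2*pos < 2*j + 4)


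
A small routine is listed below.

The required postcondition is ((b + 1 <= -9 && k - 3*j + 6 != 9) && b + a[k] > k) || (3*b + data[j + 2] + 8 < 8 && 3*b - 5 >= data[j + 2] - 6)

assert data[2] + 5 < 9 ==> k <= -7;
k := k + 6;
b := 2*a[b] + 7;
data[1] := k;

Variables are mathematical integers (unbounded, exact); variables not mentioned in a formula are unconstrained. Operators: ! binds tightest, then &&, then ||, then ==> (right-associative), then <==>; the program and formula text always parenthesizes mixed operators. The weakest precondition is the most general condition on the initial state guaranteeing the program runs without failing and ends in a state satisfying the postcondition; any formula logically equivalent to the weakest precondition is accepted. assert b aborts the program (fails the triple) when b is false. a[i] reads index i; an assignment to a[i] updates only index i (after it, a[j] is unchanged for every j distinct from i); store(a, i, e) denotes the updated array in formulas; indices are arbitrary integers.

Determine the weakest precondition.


Working backward. After the program, the postcondition ((b + 1 <= -9 && k - 3*j + 6 != 9) && b + a[k] > k) || (3*b + data[j + 2] + 8 < 8 && 3*b - 5 >= data[j + 2] - 6) must hold; in canonical form it is (b <= -10 && k != 3*j + 3 && a[k] + b > k) || (data[j + 2] + 3*b < 0 && 3*b >= data[j + 2] - 1).
Before data[1] := k: (b <= -10 && k != 3*j + 3 && a[k] + b > k) || (store(data, 1, k)[j + 2] + 3*b < 0 && 3*b >= store(data, 1, k)[j + 2] - 1)
Before b := 2*a[b] + 7: (2*a[b] <= -17 && k != 3*j + 3 && 2*a[b] + a[k] > k - 7) || (6*a[b] + store(data, 1, k)[j + 2] < -21 && 6*a[b] >= store(data, 1, k)[j + 2] - 22)
Before k := k + 6: (2*a[b] <= -17 && k != 3*j - 3 && a[k + 6] + 2*a[b] > k - 1) || (6*a[b] + store(data, 1, k + 6)[j + 2] < -21 && 6*a[b] >= store(data, 1, k + 6)[j + 2] - 22)
Before assert data[2] + 5 < 9 ==> k <= -7: (data[2] < 4 ==> k <= -7) && ((2*a[b] <= -17 && k != 3*j - 3 && a[k + 6] + 2*a[b] > k - 1) || (6*a[b] + store(data, 1, k + 6)[j + 2] < -21 && 6*a[b] >= store(data, 1, k + 6)[j + 2] - 22))
Answer: WP = (data[2] < 4 ==> k <= -7) && ((2*a[b] <= -17 && k != 3*j - 3 && a[k + 6] + 2*a[b] > k - 1) || (6*a[b] + store(data, 1, k + 6)[j + 2] < -21 && 6*a[b] >= store(data, 1, k + 6)[j + 2] - 22))


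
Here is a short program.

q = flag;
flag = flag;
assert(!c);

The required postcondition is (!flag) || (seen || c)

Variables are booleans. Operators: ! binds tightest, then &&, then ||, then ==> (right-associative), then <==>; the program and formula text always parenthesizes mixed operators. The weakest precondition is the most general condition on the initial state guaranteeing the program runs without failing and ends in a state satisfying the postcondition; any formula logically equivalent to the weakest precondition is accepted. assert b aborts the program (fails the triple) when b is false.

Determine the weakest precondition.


Working backward. After the program, the postcondition (!flag) || (seen || c) must hold; in canonical form it is (!flag) || seen || c.
Before assert !c: (!c) && ((!flag) || seen || c)
Before flag := flag: (!c) && ((!flag) || seen || c)
Before q := flag: (!c) && ((!flag) || seen || c)
Answer: WP = (!c) && ((!flag) || seen || c)


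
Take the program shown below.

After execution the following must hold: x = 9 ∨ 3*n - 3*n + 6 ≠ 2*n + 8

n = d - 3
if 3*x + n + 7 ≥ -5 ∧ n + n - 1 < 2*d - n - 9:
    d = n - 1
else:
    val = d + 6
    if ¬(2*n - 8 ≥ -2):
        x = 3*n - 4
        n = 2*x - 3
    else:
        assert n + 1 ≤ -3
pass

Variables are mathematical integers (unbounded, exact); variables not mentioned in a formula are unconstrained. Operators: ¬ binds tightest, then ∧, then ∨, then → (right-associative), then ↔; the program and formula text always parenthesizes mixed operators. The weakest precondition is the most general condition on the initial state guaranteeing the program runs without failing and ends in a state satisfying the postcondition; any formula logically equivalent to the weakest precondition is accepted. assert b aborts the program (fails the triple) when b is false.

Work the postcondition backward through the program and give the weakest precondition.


Working backward. After the program, the postcondition x = 9 ∨ 3*n - 3*n + 6 ≠ 2*n + 8 must hold; in canonical form it is x = 9 ∨ 2*n ≠ -2.
Before skip: x = 9 ∨ 2*n ≠ -2
Then branch requires x = 9 ∨ 2*n ≠ -2; else branch requires ((¬(2*n ≥ 6)) → (3*n = 13 ∨ 12*n ≠ 20)) ∧ (2*n ≥ 6 → (n ≤ -4 ∧ (x = 9 ∨ 2*n ≠ -2))).
Before the if: ((n + 3*x ≥ -12 ∧ 3*n < 2*d - 8) → (x = 9 ∨ 2*n ≠ -2)) ∧ ((¬(n + 3*x ≥ -12 ∧ 3*n < 2*d - 8)) → (((¬(2*n ≥ 6)) → (3*n = 13 ∨ 12*n ≠ 20)) ∧ (2*n ≥ 6 → (n ≤ -4 ∧ (x = 9 ∨ 2*n ≠ -2)))))
Before n := d - 3: ((d + 3*x ≥ -9 ∧ d < 1) → (x = 9 ∨ 2*d ≠ 4)) ∧ ((¬(d + 3*x ≥ -9 ∧ d < 1)) → (((¬(2*d ≥ 12)) → (3*d = 22 ∨ 12*d ≠ 56)) ∧ (2*d ≥ 12 → (d ≤ -1 ∧ (x = 9 ∨ 2*d ≠ 4)))))
Answer: WP = ((d + 3*x ≥ -9 ∧ d < 1) → (x = 9 ∨ 2*d ≠ 4)) ∧ ((¬(d + 3*x ≥ -9 ∧ d < 1)) → (((¬(2*d ≥ 12)) → (3*d = 22 ∨ 12*d ≠ 56)) ∧ (2*d ≥ 12 → (d ≤ -1 ∧ (x = 9 ∨ 2*d ≠ 4)))))


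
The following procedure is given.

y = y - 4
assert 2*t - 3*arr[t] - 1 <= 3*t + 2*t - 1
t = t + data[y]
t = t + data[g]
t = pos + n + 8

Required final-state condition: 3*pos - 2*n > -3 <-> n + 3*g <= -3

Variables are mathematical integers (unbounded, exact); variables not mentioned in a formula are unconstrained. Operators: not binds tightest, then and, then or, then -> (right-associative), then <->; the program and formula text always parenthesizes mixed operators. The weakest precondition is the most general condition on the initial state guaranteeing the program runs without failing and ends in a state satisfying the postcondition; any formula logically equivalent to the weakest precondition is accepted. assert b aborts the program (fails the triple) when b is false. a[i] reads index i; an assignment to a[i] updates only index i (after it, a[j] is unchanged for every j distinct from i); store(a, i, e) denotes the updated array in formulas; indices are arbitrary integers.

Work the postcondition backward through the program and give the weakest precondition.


Working backward. After the program, the postcondition 3*pos - 2*n > -3 <-> n + 3*g <= -3 must hold; in canonical form it is 3*pos > 2*n - 3 <-> 3*g + n <= -3.
Before t := pos + n + 8: 3*pos > 2*n - 3 <-> 3*g + n <= -3
Before t := t + data[g]: 3*pos > 2*n - 3 <-> 3*g + n <= -3
Before t := t + data[y]: 3*pos > 2*n - 3 <-> 3*g + n <= -3
Before assert 2*t - 3*arr[t] - 1 <= 3*t + 2*t - 1: 3*arr[t] + 3*t >= 0 and (3*pos > 2*n - 3 <-> 3*g + n <= -3)
Before y := y - 4: 3*arr[t] + 3*t >= 0 and (3*pos > 2*n - 3 <-> 3*g + n <= -3)
Answer: WP = 3*arr[t] + 3*t >= 0 and (3*pos > 2*n - 3 <-> 3*g + n <= -3)


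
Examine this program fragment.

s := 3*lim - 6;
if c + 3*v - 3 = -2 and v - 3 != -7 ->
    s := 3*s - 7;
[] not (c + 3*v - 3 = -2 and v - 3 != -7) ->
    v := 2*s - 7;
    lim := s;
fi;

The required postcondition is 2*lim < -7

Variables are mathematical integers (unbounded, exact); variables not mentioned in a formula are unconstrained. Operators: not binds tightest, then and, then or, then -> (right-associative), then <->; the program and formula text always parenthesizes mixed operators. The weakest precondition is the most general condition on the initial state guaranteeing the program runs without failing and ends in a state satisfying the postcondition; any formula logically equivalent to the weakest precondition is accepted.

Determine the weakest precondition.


Working backward. After the program, 2*lim < -7 must hold.
Then branch requires 2*lim < -7; else branch requires 2*s < -7.
Before the if: ((c + 3*v = 1 and v != -4) -> 2*lim < -7) and ((not (c + 3*v = 1 and v != -4)) -> 2*s < -7)
Before s := 3*lim - 6: ((c + 3*v = 1 and v != -4) -> 2*lim < -7) and ((not (c + 3*v = 1 and v != -4)) -> 6*lim < 5)
Answer: WP = ((c + 3*v = 1 and v != -4) -> 2*lim < -7) and ((not (c + 3*v = 1 and v != -4)) -> 6*lim < 5)


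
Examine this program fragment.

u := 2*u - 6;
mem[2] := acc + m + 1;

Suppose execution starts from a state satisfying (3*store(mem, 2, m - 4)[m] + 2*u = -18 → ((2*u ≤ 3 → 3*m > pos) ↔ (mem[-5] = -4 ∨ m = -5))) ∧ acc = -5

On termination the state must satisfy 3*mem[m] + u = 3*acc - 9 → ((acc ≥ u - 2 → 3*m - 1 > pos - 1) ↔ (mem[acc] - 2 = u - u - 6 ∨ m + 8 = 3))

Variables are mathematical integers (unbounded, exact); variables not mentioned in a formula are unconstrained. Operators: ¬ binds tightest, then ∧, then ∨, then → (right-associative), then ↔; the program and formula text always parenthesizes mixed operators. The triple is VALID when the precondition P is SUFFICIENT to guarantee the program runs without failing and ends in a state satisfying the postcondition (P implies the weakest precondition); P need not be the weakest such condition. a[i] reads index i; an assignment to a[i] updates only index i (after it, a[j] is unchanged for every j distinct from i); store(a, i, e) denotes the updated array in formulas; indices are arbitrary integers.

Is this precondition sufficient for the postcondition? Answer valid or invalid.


Working backward. After the program, the postcondition 3*mem[m] + u = 3*acc - 9 → ((acc ≥ u - 2 → 3*m - 1 > pos - 1) ↔ (mem[acc] - 2 = u - u - 6 ∨ m + 8 = 3)) must hold; in canonical form it is 3*mem[m] + u = 3*acc - 9 → ((acc ≥ u - 2 → 3*m > pos) ↔ (mem[acc] = -4 ∨ m = -5)).
Before mem[2] := acc + m + 1: 3*store(mem, 2, acc + m + 1)[m] + u = 3*acc - 9 → ((acc ≥ u - 2 → 3*m > pos) ↔ (store(mem, 2, acc + m + 1)[acc] = -4 ∨ m = -5))
Before u := 2*u - 6: 3*store(mem, 2, acc + m + 1)[m] + 2*u = 3*acc - 3 → ((acc ≥ 2*u - 8 → 3*m > pos) ↔ (store(mem, 2, acc + m + 1)[acc] = -4 ∨ m = -5))
The weakest precondition is 3*store(mem, 2, acc + m + 1)[m] + 2*u = 3*acc - 3 → ((acc ≥ 2*u - 8 → 3*m > pos) ↔ (store(mem, 2, acc + m + 1)[acc] = -4 ∨ m = -5)).
Check whether (3*store(mem, 2, m - 4)[m] + 2*u = -18 → ((2*u ≤ 3 → 3*m > pos) ↔ (mem[-5] = -4 ∨ m = -5))) ∧ acc = -5 implies it.
Every state satisfying the precondition satisfies the weakest precondition: the implication holds.
Answer: valid


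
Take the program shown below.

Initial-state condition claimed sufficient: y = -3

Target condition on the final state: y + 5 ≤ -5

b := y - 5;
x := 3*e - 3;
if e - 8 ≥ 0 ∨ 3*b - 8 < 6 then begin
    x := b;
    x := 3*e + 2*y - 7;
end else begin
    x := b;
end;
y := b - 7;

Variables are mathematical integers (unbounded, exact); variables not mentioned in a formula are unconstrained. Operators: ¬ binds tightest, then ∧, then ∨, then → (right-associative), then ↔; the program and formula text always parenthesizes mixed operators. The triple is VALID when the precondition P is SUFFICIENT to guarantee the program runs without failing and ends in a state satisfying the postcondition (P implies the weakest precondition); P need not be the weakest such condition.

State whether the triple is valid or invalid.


Working backward. After the program, the postcondition y + 5 ≤ -5 must hold; in canonical form it is y ≤ -10.
Before y := b - 7: b ≤ -3
Then branch requires b ≤ -3; else branch requires b ≤ -3.
Before the if: ((e ≥ 8 ∨ 3*b < 14) → b ≤ -3) ∧ ((¬(e ≥ 8 ∨ 3*b < 14)) → b ≤ -3)
Before x := 3*e - 3: ((e ≥ 8 ∨ 3*b < 14) → b ≤ -3) ∧ ((¬(e ≥ 8 ∨ 3*b < 14)) → b ≤ -3)
Before b := y - 5: ((e ≥ 8 ∨ 3*y < 29) → y ≤ 2) ∧ ((¬(e ≥ 8 ∨ 3*y < 29)) → y ≤ 2)
The weakest precondition is ((e ≥ 8 ∨ 3*y < 29) → y ≤ 2) ∧ ((¬(e ≥ 8 ∨ 3*y < 29)) → y ≤ 2).
Check whether y = -3 implies it.
Every state satisfying the precondition satisfies the weakest precondition: the implication holds.
Answer: valid


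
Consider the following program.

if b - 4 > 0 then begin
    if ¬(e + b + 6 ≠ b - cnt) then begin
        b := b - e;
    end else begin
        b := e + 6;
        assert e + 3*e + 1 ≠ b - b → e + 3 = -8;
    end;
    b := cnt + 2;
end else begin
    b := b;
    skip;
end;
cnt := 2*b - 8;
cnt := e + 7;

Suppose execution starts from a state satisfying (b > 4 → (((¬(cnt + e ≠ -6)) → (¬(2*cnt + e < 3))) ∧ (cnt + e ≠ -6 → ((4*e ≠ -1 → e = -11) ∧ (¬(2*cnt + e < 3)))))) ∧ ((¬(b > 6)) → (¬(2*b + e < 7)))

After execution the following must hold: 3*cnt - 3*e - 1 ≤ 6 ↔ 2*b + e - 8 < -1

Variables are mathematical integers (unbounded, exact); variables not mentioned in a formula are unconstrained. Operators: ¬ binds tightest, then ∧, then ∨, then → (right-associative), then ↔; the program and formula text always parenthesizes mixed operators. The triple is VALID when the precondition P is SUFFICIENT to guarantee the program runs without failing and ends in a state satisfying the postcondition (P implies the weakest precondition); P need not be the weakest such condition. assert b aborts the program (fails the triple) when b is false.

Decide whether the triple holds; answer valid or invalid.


Working backward. After the program, the postcondition 3*cnt - 3*e - 1 ≤ 6 ↔ 2*b + e - 8 < -1 must hold; in canonical form it is 3*cnt ≤ 3*e + 7 ↔ 2*b + e < 7.
Before cnt := e + 7: ¬(2*b + e < 7)
Before cnt := 2*b - 8: ¬(2*b + e < 7)
Then branch requires ((¬(cnt + e ≠ -6)) → (¬(2*cnt + e < 3))) ∧ (cnt + e ≠ -6 → ((4*e ≠ -1 → e = -11) ∧ (¬(2*cnt + e < 3)))); else branch requires ¬(2*b + e < 7).
Before the if: (b > 4 → (((¬(cnt + e ≠ -6)) → (¬(2*cnt + e < 3))) ∧ (cnt + e ≠ -6 → ((4*e ≠ -1 → e = -11) ∧ (¬(2*cnt + e < 3)))))) ∧ ((¬(b > 4)) → (¬(2*b + e < 7)))
The weakest precondition is (b > 4 → (((¬(cnt + e ≠ -6)) → (¬(2*cnt + e < 3))) ∧ (cnt + e ≠ -6 → ((4*e ≠ -1 → e = -11) ∧ (¬(2*cnt + e < 3)))))) ∧ ((¬(b > 4)) → (¬(2*b + e < 7))).
Check whether (b > 4 → (((¬(cnt + e ≠ -6)) → (¬(2*cnt + e < 3))) ∧ (cnt + e ≠ -6 → ((4*e ≠ -1 → e = -11) ∧ (¬(2*cnt + e < 3)))))) ∧ ((¬(b > 6)) → (¬(2*b + e < 7))) implies it.
Every state satisfying the precondition satisfies the weakest precondition: the implication holds.
Answer: valid


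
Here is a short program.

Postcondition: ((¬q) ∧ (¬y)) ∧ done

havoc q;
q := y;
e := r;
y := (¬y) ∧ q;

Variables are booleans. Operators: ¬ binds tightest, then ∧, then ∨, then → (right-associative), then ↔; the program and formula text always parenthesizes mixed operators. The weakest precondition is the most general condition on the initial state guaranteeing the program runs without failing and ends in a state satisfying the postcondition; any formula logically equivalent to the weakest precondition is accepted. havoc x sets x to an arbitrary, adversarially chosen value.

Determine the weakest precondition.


Working backward. After the program, the postcondition ((¬q) ∧ (¬y)) ∧ done must hold; in canonical form it is (¬q) ∧ (¬y) ∧ done.
Before y := (¬y) ∧ q: (¬q) ∧ (¬((¬y) ∧ q)) ∧ done
Before e := r: (¬q) ∧ (¬((¬y) ∧ q)) ∧ done
Before q := y: (¬y) ∧ done
Before havoc q: (¬y) ∧ done
Answer: WP = (¬y) ∧ done


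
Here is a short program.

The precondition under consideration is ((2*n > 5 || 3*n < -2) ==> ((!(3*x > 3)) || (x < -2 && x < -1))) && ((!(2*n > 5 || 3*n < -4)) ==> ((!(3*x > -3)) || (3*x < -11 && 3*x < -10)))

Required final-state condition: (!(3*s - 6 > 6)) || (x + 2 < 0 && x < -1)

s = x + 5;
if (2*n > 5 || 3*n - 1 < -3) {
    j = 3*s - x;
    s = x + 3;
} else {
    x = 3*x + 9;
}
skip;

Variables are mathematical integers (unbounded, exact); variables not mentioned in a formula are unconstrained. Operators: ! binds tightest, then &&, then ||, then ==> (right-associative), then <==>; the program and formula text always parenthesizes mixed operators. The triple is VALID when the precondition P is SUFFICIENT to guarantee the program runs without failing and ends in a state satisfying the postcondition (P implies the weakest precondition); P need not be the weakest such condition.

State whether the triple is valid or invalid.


Working backward. After the program, the postcondition (!(3*s - 6 > 6)) || (x + 2 < 0 && x < -1) must hold; in canonical form it is (!(3*s > 12)) || (x < -2 && x < -1).
Before skip: (!(3*s > 12)) || (x < -2 && x < -1)
Then branch requires (!(3*x > 3)) || (x < -2 && x < -1); else branch requires (!(3*s > 12)) || (3*x < -11 && 3*x < -10).
Before the if: ((2*n > 5 || 3*n < -2) ==> ((!(3*x > 3)) || (x < -2 && x < -1))) && ((!(2*n > 5 || 3*n < -2)) ==> ((!(3*s > 12)) || (3*x < -11 && 3*x < -10)))
Before s := x + 5: ((2*n > 5 || 3*n < -2) ==> ((!(3*x > 3)) || (x < -2 && x < -1))) && ((!(2*n > 5 || 3*n < -2)) ==> ((!(3*x > -3)) || (3*x < -11 && 3*x < -10)))
The weakest precondition is ((2*n > 5 || 3*n < -2) ==> ((!(3*x > 3)) || (x < -2 && x < -1))) && ((!(2*n > 5 || 3*n < -2)) ==> ((!(3*x > -3)) || (3*x < -11 && 3*x < -10))).
Check whether ((2*n > 5 || 3*n < -2) ==> ((!(3*x > 3)) || (x < -2 && x < -1))) && ((!(2*n > 5 || 3*n < -4)) ==> ((!(3*x > -3)) || (3*x < -11 && 3*x < -10))) implies it.
Every state satisfying the precondition satisfies the weakest precondition: the implication holds.
Answer: valid


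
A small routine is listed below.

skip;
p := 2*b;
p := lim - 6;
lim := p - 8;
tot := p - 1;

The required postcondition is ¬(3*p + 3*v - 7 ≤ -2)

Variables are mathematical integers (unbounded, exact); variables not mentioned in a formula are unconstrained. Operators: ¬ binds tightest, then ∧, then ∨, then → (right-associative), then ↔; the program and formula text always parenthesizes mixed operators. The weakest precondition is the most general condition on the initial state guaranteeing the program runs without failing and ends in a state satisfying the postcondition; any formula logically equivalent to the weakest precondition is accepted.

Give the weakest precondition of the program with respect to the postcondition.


Working backward. After the program, the postcondition ¬(3*p + 3*v - 7 ≤ -2) must hold; in canonical form it is ¬(3*p + 3*v ≤ 5).
Before tot := p - 1: ¬(3*p + 3*v ≤ 5)
Before lim := p - 8: ¬(3*p + 3*v ≤ 5)
Before p := lim - 6: ¬(3*lim + 3*v ≤ 23)
Before p := 2*b: ¬(3*lim + 3*v ≤ 23)
Before skip: ¬(3*lim + 3*v ≤ 23)
Answer: WP = ¬(3*lim + 3*v ≤ 23)


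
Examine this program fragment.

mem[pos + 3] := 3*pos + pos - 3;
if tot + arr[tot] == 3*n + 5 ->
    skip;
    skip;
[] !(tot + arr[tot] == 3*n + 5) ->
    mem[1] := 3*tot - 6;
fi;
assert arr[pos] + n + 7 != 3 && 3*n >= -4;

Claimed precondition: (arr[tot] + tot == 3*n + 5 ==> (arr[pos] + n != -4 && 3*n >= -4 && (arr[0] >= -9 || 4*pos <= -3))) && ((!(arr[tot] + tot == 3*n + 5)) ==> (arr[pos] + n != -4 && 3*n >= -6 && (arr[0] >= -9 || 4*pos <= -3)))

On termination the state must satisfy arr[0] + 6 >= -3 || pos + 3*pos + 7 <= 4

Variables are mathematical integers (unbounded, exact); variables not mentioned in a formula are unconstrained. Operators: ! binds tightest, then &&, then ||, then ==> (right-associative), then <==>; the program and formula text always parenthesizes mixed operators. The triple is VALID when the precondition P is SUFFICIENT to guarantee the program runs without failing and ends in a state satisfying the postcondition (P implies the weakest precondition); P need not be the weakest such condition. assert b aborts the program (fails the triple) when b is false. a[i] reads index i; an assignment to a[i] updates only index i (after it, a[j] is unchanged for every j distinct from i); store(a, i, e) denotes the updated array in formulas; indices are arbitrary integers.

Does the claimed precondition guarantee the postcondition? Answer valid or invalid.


Working backward. After the program, the postcondition arr[0] + 6 >= -3 || pos + 3*pos + 7 <= 4 must hold; in canonical form it is arr[0] >= -9 || 4*pos <= -3.
Before assert arr[pos] + n + 7 != 3 && 3*n >= -4: arr[pos] + n != -4 && 3*n >= -4 && (arr[0] >= -9 || 4*pos <= -3)
Then branch requires arr[pos] + n != -4 && 3*n >= -4 && (arr[0] >= -9 || 4*pos <= -3); else branch requires arr[pos] + n != -4 && 3*n >= -4 && (arr[0] >= -9 || 4*pos <= -3).
Before the if: (arr[tot] + tot == 3*n + 5 ==> (arr[pos] + n != -4 && 3*n >= -4 && (arr[0] >= -9 || 4*pos <= -3))) && ((!(arr[tot] + tot == 3*n + 5)) ==> (arr[pos] + n != -4 && 3*n >= -4 && (arr[0] >= -9 || 4*pos <= -3)))
Before mem[pos + 3] := 3*pos + pos - 3: (arr[tot] + tot == 3*n + 5 ==> (arr[pos] + n != -4 && 3*n >= -4 && (arr[0] >= -9 || 4*pos <= -3))) && ((!(arr[tot] + tot == 3*n + 5)) ==> (arr[pos] + n != -4 && 3*n >= -4 && (arr[0] >= -9 || 4*pos <= -3)))
The weakest precondition is (arr[tot] + tot == 3*n + 5 ==> (arr[pos] + n != -4 && 3*n >= -4 && (arr[0] >= -9 || 4*pos <= -3))) && ((!(arr[tot] + tot == 3*n + 5)) ==> (arr[pos] + n != -4 && 3*n >= -4 && (arr[0] >= -9 || 4*pos <= -3))).
Check whether (arr[tot] + tot == 3*n + 5 ==> (arr[pos] + n != -4 && 3*n >= -4 && (arr[0] >= -9 || 4*pos <= -3))) && ((!(arr[tot] + tot == 3*n + 5)) ==> (arr[pos] + n != -4 && 3*n >= -6 && (arr[0] >= -9 || 4*pos <= -3))) implies it.
Countermodel: at the initial state arr = {[-6518] = 6516, [0] = 11794, [30152] = -3, elsewhere 6516}, n = -2, pos = 30152, tot = -6518, the precondition holds but the weakest precondition fails.
Answer: invalid


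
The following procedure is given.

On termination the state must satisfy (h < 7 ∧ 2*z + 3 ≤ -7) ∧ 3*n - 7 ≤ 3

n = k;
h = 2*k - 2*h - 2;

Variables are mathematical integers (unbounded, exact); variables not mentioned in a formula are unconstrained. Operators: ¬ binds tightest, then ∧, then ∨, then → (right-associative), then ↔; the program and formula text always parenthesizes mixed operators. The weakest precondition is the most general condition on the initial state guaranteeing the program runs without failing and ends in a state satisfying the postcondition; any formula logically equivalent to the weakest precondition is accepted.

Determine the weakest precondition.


Working backward. After the program, the postcondition (h < 7 ∧ 2*z + 3 ≤ -7) ∧ 3*n - 7 ≤ 3 must hold; in canonical form it is h < 7 ∧ 2*z ≤ -10 ∧ 3*n ≤ 10.
Before h := 2*k - 2*h - 2: 2*k < 2*h + 9 ∧ 2*z ≤ -10 ∧ 3*n ≤ 10
Before n := k: 2*k < 2*h + 9 ∧ 2*z ≤ -10 ∧ 3*k ≤ 10
Answer: WP = 2*k < 2*h + 9 ∧ 2*z ≤ -10 ∧ 3*k ≤ 10


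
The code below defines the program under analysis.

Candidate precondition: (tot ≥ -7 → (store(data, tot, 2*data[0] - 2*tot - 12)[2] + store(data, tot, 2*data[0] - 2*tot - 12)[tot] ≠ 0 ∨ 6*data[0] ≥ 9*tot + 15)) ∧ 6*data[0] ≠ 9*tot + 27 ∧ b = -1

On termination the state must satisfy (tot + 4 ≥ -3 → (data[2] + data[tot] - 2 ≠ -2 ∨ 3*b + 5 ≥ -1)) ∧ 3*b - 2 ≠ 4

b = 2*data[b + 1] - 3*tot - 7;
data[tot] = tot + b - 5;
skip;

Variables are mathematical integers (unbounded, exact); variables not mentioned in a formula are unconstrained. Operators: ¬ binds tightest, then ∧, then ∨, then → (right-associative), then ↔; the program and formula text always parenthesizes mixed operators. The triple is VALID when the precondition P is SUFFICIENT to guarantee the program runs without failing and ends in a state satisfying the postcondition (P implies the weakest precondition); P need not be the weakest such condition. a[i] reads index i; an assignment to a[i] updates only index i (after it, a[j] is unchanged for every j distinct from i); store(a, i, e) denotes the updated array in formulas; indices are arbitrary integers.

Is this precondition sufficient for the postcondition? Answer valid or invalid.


Working backward. After the program, the postcondition (tot + 4 ≥ -3 → (data[2] + data[tot] - 2 ≠ -2 ∨ 3*b + 5 ≥ -1)) ∧ 3*b - 2 ≠ 4 must hold; in canonical form it is (tot ≥ -7 → (data[2] + data[tot] ≠ 0 ∨ 3*b ≥ -6)) ∧ 3*b ≠ 6.
Before skip: (tot ≥ -7 → (data[2] + data[tot] ≠ 0 ∨ 3*b ≥ -6)) ∧ 3*b ≠ 6
Before data[tot] := tot + b - 5: (tot ≥ -7 → (store(data, tot, b + tot - 5)[2] + store(data, tot, b + tot - 5)[tot] ≠ 0 ∨ 3*b ≥ -6)) ∧ 3*b ≠ 6
Before b := 2*data[b + 1] - 3*tot - 7: (tot ≥ -7 → (store(data, tot, 2*data[b + 1] - 2*tot - 12)[2] + store(data, tot, 2*data[b + 1] - 2*tot - 12)[tot] ≠ 0 ∨ 6*data[b + 1] ≥ 9*tot + 15)) ∧ 6*data[b + 1] ≠ 9*tot + 27
The weakest precondition is (tot ≥ -7 → (store(data, tot, 2*data[b + 1] - 2*tot - 12)[2] + store(data, tot, 2*data[b + 1] - 2*tot - 12)[tot] ≠ 0 ∨ 6*data[b + 1] ≥ 9*tot + 15)) ∧ 6*data[b + 1] ≠ 9*tot + 27.
Check whether (tot ≥ -7 → (store(data, tot, 2*data[0] - 2*tot - 12)[2] + store(data, tot, 2*data[0] - 2*tot - 12)[tot] ≠ 0 ∨ 6*data[0] ≥ 9*tot + 15)) ∧ 6*data[0] ≠ 9*tot + 27 ∧ b = -1 implies it.
Every state satisfying the precondition satisfies the weakest precondition: the implication holds.
Answer: valid


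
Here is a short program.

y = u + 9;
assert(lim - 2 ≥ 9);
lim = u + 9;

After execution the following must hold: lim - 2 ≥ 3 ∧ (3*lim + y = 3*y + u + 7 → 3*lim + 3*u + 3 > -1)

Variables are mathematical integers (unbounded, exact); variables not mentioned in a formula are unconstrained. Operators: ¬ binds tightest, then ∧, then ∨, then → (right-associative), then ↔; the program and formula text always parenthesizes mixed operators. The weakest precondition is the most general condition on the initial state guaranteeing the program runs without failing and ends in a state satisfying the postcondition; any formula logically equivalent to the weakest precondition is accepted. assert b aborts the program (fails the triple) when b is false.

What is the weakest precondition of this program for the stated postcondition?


Working backward. After the program, the postcondition lim - 2 ≥ 3 ∧ (3*lim + y = 3*y + u + 7 → 3*lim + 3*u + 3 > -1) must hold; in canonical form it is lim ≥ 5 ∧ (3*lim = u + 2*y + 7 → 3*lim + 3*u > -4).
Before lim := u + 9: u ≥ -4 ∧ (2*u = 2*y - 20 → 6*u > -31)
Before assert lim - 2 ≥ 9: lim ≥ 11 ∧ u ≥ -4 ∧ (2*u = 2*y - 20 → 6*u > -31)
Before y := u + 9: lim ≥ 11 ∧ u ≥ -4
Answer: WP = lim ≥ 11 ∧ u ≥ -4


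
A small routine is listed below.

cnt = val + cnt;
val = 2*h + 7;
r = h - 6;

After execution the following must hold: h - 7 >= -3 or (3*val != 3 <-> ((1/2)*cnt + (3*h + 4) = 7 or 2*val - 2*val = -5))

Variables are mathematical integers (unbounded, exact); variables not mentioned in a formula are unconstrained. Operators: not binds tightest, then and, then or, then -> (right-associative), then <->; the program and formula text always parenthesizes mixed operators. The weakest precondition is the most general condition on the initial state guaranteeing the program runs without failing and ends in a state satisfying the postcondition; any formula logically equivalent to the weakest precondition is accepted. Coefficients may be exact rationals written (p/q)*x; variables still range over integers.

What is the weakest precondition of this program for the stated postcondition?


Working backward. After the program, the postcondition h - 7 >= -3 or (3*val != 3 <-> ((1/2)*cnt + (3*h + 4) = 7 or 2*val - 2*val = -5)) must hold; in canonical form it is h >= 4 or (3*val != 3 <-> (1/2)*cnt + 3*h = 3).
Before r := h - 6: h >= 4 or (3*val != 3 <-> (1/2)*cnt + 3*h = 3)
Before val := 2*h + 7: h >= 4 or (6*h != -18 <-> (1/2)*cnt + 3*h = 3)
Before cnt := val + cnt: h >= 4 or (6*h != -18 <-> (1/2)*cnt + 3*h + (1/2)*val = 3)
Answer: WP = h >= 4 or (6*h != -18 <-> (1/2)*cnt + 3*h + (1/2)*val = 3)


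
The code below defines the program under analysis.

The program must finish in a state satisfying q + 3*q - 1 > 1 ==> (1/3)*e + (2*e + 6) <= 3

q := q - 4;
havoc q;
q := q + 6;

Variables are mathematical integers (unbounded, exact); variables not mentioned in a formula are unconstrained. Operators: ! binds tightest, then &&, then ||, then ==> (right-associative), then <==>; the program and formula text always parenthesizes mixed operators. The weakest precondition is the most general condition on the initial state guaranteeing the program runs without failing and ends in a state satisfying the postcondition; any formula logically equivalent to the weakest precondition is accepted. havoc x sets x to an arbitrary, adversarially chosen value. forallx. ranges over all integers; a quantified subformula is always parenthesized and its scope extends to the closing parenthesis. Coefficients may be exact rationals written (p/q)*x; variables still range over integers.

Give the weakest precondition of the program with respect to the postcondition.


Working backward. After the program, the postcondition q + 3*q - 1 > 1 ==> (1/3)*e + (2*e + 6) <= 3 must hold; in canonical form it is 4*q > 2 ==> (7/3)*e <= -3.
Before q := q + 6: 4*q > -22 ==> (7/3)*e <= -3
Before havoc q: forall q_1. (4*q_1 > -22 ==> (7/3)*e <= -3)
Before q := q - 4: forall q_1. (4*q_1 > -22 ==> (7/3)*e <= -3)
Answer: WP = forall q_1. (4*q_1 > -22 ==> (7/3)*e <= -3)


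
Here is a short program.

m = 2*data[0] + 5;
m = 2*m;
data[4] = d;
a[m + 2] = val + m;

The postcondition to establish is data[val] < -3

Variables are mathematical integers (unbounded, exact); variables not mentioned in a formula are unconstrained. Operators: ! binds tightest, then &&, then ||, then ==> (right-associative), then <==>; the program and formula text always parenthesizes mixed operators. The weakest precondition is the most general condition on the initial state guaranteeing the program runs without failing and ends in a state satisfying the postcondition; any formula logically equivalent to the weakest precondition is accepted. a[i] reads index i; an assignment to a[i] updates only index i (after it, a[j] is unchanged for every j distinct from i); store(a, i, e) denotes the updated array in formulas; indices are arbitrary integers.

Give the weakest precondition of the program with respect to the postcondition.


Working backward. After the program, data[val] < -3 must hold.
Before a[m + 2] := val + m: data[val] < -3
Before data[4] := d: store(data, 4, d)[val] < -3
Before m := 2*m: store(data, 4, d)[val] < -3
Before m := 2*data[0] + 5: store(data, 4, d)[val] < -3
Answer: WP = store(data, 4, d)[val] < -3


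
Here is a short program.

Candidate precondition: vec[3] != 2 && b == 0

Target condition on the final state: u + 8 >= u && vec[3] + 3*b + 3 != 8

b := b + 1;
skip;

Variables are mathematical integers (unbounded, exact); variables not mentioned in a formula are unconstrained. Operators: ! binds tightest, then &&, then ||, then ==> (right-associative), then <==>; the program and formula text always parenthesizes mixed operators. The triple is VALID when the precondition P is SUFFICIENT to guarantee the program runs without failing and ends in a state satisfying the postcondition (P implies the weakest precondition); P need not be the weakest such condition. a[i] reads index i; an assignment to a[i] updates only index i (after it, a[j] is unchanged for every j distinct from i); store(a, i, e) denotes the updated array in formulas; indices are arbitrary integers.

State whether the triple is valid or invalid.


Working backward. After the program, the postcondition u + 8 >= u && vec[3] + 3*b + 3 != 8 must hold; in canonical form it is vec[3] + 3*b != 5.
Before skip: vec[3] + 3*b != 5
Before b := b + 1: vec[3] + 3*b != 2
The weakest precondition is vec[3] + 3*b != 2.
Check whether vec[3] != 2 && b == 0 implies it.
Every state satisfying the precondition satisfies the weakest precondition: the implication holds.
Answer: valid


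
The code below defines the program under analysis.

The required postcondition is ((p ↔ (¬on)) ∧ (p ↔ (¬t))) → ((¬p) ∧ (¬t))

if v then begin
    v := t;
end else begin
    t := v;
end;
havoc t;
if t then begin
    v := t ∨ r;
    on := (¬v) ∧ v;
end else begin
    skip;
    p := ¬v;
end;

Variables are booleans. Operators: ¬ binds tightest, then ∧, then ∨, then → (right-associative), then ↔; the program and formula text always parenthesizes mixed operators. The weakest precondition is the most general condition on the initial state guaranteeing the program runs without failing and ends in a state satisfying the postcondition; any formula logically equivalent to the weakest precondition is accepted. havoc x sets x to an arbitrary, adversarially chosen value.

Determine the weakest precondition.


Working backward. After the program, ((p ↔ (¬on)) ∧ (p ↔ (¬t))) → ((¬p) ∧ (¬t)) must hold.
Then branch requires (p ∧ (p ↔ (¬t))) → ((¬p) ∧ (¬t)); else branch requires (((¬v) ↔ (¬on)) ∧ ((¬v) ↔ (¬t))) → (v ∧ (¬t)).
Before the if: (t → ((p ∧ (p ↔ (¬t))) → ((¬p) ∧ (¬t)))) ∧ ((¬t) → ((((¬v) ↔ (¬on)) ∧ ((¬v) ↔ (¬t))) → (v ∧ (¬t))))
Before havoc t: (((¬v) ↔ (¬on)) ∧ (¬v)) → v
Then branch requires (((¬t) ↔ (¬on)) ∧ (¬t)) → t; else branch requires (((¬v) ↔ (¬on)) ∧ (¬v)) → v.
Before the if: (v → ((((¬t) ↔ (¬on)) ∧ (¬t)) → t)) ∧ ((¬v) → ((((¬v) ↔ (¬on)) ∧ (¬v)) → v))
Answer: WP = (v → ((((¬t) ↔ (¬on)) ∧ (¬t)) → t)) ∧ ((¬v) → ((((¬v) ↔ (¬on)) ∧ (¬v)) → v))


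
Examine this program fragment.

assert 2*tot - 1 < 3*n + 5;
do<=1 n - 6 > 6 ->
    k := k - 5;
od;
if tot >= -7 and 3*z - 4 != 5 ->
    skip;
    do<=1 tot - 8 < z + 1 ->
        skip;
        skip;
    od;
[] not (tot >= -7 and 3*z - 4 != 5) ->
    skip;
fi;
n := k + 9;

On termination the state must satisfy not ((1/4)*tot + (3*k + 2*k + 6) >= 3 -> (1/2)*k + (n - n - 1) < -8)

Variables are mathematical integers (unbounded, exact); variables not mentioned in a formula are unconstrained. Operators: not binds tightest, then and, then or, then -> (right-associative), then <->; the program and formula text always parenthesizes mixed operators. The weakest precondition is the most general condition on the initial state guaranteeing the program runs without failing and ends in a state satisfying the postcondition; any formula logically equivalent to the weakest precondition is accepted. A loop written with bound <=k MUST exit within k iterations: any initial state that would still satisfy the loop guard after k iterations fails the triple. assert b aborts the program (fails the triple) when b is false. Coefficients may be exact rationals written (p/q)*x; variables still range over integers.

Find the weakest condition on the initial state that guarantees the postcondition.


Working backward. After the program, the postcondition not ((1/4)*tot + (3*k + 2*k + 6) >= 3 -> (1/2)*k + (n - n - 1) < -8) must hold; in canonical form it is not (5*k + (1/4)*tot >= -3 -> (1/2)*k < -7).
Before n := k + 9: not (5*k + (1/4)*tot >= -3 -> (1/2)*k < -7)
Then branch requires (tot < z + 9 -> ((not (tot < z + 9)) and (not (5*k + (1/4)*tot >= -3 -> (1/2)*k < -7)))) and ((not (tot < z + 9)) -> (not (5*k + (1/4)*tot >= -3 -> (1/2)*k < -7))); else branch requires not (5*k + (1/4)*tot >= -3 -> (1/2)*k < -7).
Before the if: ((tot >= -7 and 3*z != 9) -> ((tot < z + 9 -> ((not (tot < z + 9)) and (not (5*k + (1/4)*tot >= -3 -> (1/2)*k < -7)))) and ((not (tot < z + 9)) -> (not (5*k + (1/4)*tot >= -3 -> (1/2)*k < -7))))) and ((not (tot >= -7 and 3*z != 9)) -> (not (5*k + (1/4)*tot >= -3 -> (1/2)*k < -7)))
Before the loop (bound <=1), unroll the exhaustion recursion (WP_0 = exit-now case; WP_j = one more guarded iteration, up to j = 1):
  WP_0: (not (n > 12)) and ((tot >= -7 and 3*z != 9) -> ((tot < z + 9 -> ((not (tot < z + 9)) and (not (5*k + (1/4)*tot >= -3 -> (1/2)*k < -7)))) and ((not (tot < z + 9)) -> (not (5*k + (1/4)*tot >= -3 -> (1/2)*k < -7))))) and ((not (tot >= -7 and 3*z != 9)) -> (not (5*k + (1/4)*tot >= -3 -> (1/2)*k < -7)))
  WP_1: (n > 12 -> ((not (n > 12)) and ((tot >= -7 and 3*z != 9) -> ((tot < z + 9 -> ((not (tot < z + 9)) and (not (5*k + (1/4)*tot >= 22 -> (1/2)*k < -9/2)))) and ((not (tot < z + 9)) -> (not (5*k + (1/4)*tot >= 22 -> (1/2)*k < -9/2))))) and ((not (tot >= -7 and 3*z != 9)) -> (not (5*k + (1/4)*tot >= 22 -> (1/2)*k < -9/2))))) and ((not (n > 12)) -> (((tot >= -7 and 3*z != 9) -> ((tot < z + 9 -> ((not (tot < z + 9)) and (not (5*k + (1/4)*tot >= -3 -> (1/2)*k < -7)))) and ((not (tot < z + 9)) -> (not (5*k + (1/4)*tot >= -3 -> (1/2)*k < -7))))) and ((not (tot >= -7 and 3*z != 9)) -> (not (5*k + (1/4)*tot >= -3 -> (1/2)*k < -7)))))
So before the loop: (n > 12 -> ((not (n > 12)) and ((tot >= -7 and 3*z != 9) -> ((tot < z + 9 -> ((not (tot < z + 9)) and (not (5*k + (1/4)*tot >= 22 -> (1/2)*k < -9/2)))) and ((not (tot < z + 9)) -> (not (5*k + (1/4)*tot >= 22 -> (1/2)*k < -9/2))))) and ((not (tot >= -7 and 3*z != 9)) -> (not (5*k + (1/4)*tot >= 22 -> (1/2)*k < -9/2))))) and ((not (n > 12)) -> (((tot >= -7 and 3*z != 9) -> ((tot < z + 9 -> ((not (tot < z + 9)) and (not (5*k + (1/4)*tot >= -3 -> (1/2)*k < -7)))) and ((not (tot < z + 9)) -> (not (5*k + (1/4)*tot >= -3 -> (1/2)*k < -7))))) and ((not (tot >= -7 and 3*z != 9)) -> (not (5*k + (1/4)*tot >= -3 -> (1/2)*k < -7)))))
Before assert 2*tot - 1 < 3*n + 5: 2*tot < 3*n + 6 and (n > 12 -> ((not (n > 12)) and ((tot >= -7 and 3*z != 9) -> ((tot < z + 9 -> ((not (tot < z + 9)) and (not (5*k + (1/4)*tot >= 22 -> (1/2)*k < -9/2)))) and ((not (tot < z + 9)) -> (not (5*k + (1/4)*tot >= 22 -> (1/2)*k < -9/2))))) and ((not (tot >= -7 and 3*z != 9)) -> (not (5*k + (1/4)*tot >= 22 -> (1/2)*k < -9/2))))) and ((not (n > 12)) -> (((tot >= -7 and 3*z != 9) -> ((tot < z + 9 -> ((not (tot < z + 9)) and (not (5*k + (1/4)*tot >= -3 -> (1/2)*k < -7)))) and ((not (tot < z + 9)) -> (not (5*k + (1/4)*tot >= -3 -> (1/2)*k < -7))))) and ((not (tot >= -7 and 3*z != 9)) -> (not (5*k + (1/4)*tot >= -3 -> (1/2)*k < -7)))))
Answer: WP = 2*tot < 3*n + 6 and (n > 12 -> ((not (n > 12)) and ((tot >= -7 and 3*z != 9) -> ((tot < z + 9 -> ((not (tot < z + 9)) and (not (5*k + (1/4)*tot >= 22 -> (1/2)*k < -9/2)))) and ((not (tot < z + 9)) -> (not (5*k + (1/4)*tot >= 22 -> (1/2)*k < -9/2))))) and ((not (tot >= -7 and 3*z != 9)) -> (not (5*k + (1/4)*tot >= 22 -> (1/2)*k < -9/2))))) and ((not (n > 12)) -> (((tot >= -7 and 3*z != 9) -> ((tot < z + 9 -> ((not (tot < z + 9)) and (not (5*k + (1/4)*tot >= -3 -> (1/2)*k < -7)))) and ((not (tot < z + 9)) -> (not (5*k + (1/4)*tot >= -3 -> (1/2)*k < -7))))) and ((not (tot >= -7 and 3*z != 9)) -> (not (5*k + (1/4)*tot >= -3 -> (1/2)*k < -7)))))


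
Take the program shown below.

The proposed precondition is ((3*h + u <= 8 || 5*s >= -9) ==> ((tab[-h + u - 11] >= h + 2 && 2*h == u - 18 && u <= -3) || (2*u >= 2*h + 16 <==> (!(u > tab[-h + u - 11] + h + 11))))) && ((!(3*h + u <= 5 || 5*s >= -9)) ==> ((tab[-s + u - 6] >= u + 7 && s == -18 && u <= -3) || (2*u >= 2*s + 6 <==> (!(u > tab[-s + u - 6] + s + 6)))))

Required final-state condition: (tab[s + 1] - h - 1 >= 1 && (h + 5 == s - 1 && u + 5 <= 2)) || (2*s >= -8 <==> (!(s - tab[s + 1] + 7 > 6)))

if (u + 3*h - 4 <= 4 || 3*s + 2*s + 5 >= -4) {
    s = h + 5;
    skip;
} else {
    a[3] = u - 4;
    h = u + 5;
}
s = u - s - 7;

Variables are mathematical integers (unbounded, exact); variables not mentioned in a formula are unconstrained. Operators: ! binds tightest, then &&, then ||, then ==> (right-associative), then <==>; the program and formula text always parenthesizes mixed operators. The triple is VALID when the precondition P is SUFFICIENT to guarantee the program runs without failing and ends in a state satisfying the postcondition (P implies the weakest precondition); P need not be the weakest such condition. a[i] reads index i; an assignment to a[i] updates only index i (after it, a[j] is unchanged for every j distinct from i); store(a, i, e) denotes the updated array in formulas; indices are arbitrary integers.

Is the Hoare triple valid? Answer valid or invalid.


Working backward. After the program, the postcondition (tab[s + 1] - h - 1 >= 1 && (h + 5 == s - 1 && u + 5 <= 2)) || (2*s >= -8 <==> (!(s - tab[s + 1] + 7 > 6))) must hold; in canonical form it is (tab[s + 1] >= h + 2 && h == s - 6 && u <= -3) || (2*s >= -8 <==> (!(s > tab[s + 1] - 1))).
Before s := u - s - 7: (tab[-s + u - 6] >= h + 2 && h + s == u - 13 && u <= -3) || (2*u >= 2*s + 6 <==> (!(u > tab[-s + u - 6] + s + 6)))
Then branch requires (tab[-h + u - 11] >= h + 2 && 2*h == u - 18 && u <= -3) || (2*u >= 2*h + 16 <==> (!(u > tab[-h + u - 11] + h + 11))); else branch requires (tab[-s + u - 6] >= u + 7 && s == -18 && u <= -3) || (2*u >= 2*s + 6 <==> (!(u > tab[-s + u - 6] + s + 6))).
Before the if: ((3*h + u <= 8 || 5*s >= -9) ==> ((tab[-h + u - 11] >= h + 2 && 2*h == u - 18 && u <= -3) || (2*u >= 2*h + 16 <==> (!(u > tab[-h + u - 11] + h + 11))))) && ((!(3*h + u <= 8 || 5*s >= -9)) ==> ((tab[-s + u - 6] >= u + 7 && s == -18 && u <= -3) || (2*u >= 2*s + 6 <==> (!(u > tab[-s + u - 6] + s + 6)))))
The weakest precondition is ((3*h + u <= 8 || 5*s >= -9) ==> ((tab[-h + u - 11] >= h + 2 && 2*h == u - 18 && u <= -3) || (2*u >= 2*h + 16 <==> (!(u > tab[-h + u - 11] + h + 11))))) && ((!(3*h + u <= 8 || 5*s >= -9)) ==> ((tab[-s + u - 6] >= u + 7 && s == -18 && u <= -3) || (2*u >= 2*s + 6 <==> (!(u > tab[-s + u - 6] + s + 6))))).
Check whether ((3*h + u <= 8 || 5*s >= -9) ==> ((tab[-h + u - 11] >= h + 2 && 2*h == u - 18 && u <= -3) || (2*u >= 2*h + 16 <==> (!(u > tab[-h + u - 11] + h + 11))))) && ((!(3*h + u <= 5 || 5*s >= -9)) ==> ((tab[-s + u - 6] >= u + 7 && s == -18 && u <= -3) || (2*u >= 2*s + 6 <==> (!(u > tab[-s + u - 6] + s + 6))))) implies it.
Every state satisfying the precondition satisfies the weakest precondition: the implication holds.
Answer: valid
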